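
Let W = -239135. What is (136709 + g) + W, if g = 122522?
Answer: 20096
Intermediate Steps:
(136709 + g) + W = (136709 + 122522) - 239135 = 259231 - 239135 = 20096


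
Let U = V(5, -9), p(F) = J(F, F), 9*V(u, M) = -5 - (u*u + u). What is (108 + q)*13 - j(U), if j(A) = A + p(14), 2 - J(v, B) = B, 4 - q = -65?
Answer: 20852/9 ≈ 2316.9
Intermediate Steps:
q = 69 (q = 4 - 1*(-65) = 4 + 65 = 69)
V(u, M) = -5/9 - u/9 - u²/9 (V(u, M) = (-5 - (u*u + u))/9 = (-5 - (u² + u))/9 = (-5 - (u + u²))/9 = (-5 + (-u - u²))/9 = (-5 - u - u²)/9 = -5/9 - u/9 - u²/9)
J(v, B) = 2 - B
p(F) = 2 - F
U = -35/9 (U = -5/9 - ⅑*5 - ⅑*5² = -5/9 - 5/9 - ⅑*25 = -5/9 - 5/9 - 25/9 = -35/9 ≈ -3.8889)
j(A) = -12 + A (j(A) = A + (2 - 1*14) = A + (2 - 14) = A - 12 = -12 + A)
(108 + q)*13 - j(U) = (108 + 69)*13 - (-12 - 35/9) = 177*13 - 1*(-143/9) = 2301 + 143/9 = 20852/9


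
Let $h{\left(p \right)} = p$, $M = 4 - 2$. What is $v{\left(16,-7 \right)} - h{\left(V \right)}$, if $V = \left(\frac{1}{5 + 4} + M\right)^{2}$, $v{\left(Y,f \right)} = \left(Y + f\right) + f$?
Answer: $- \frac{199}{81} \approx -2.4568$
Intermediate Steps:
$v{\left(Y,f \right)} = Y + 2 f$
$M = 2$ ($M = 4 - 2 = 2$)
$V = \frac{361}{81}$ ($V = \left(\frac{1}{5 + 4} + 2\right)^{2} = \left(\frac{1}{9} + 2\right)^{2} = \left(\frac{19}{9}\right)^{2} = \frac{361}{81} \approx 4.4568$)
$v{\left(16,-7 \right)} - h{\left(V \right)} = \left(16 + 2 \left(-7\right)\right) - \frac{361}{81} = \left(16 - 14\right) - \frac{361}{81} = 2 - \frac{361}{81} = - \frac{199}{81}$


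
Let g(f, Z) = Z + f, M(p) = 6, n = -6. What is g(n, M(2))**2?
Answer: 0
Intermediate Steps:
g(n, M(2))**2 = (6 - 6)**2 = 0**2 = 0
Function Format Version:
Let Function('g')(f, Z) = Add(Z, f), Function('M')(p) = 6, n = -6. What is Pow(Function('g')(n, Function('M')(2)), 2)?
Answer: 0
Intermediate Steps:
Pow(Function('g')(n, Function('M')(2)), 2) = Pow(Add(6, -6), 2) = Pow(0, 2) = 0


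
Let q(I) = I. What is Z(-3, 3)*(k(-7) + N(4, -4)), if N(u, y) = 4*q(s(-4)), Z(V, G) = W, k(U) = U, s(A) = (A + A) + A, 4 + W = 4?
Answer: 0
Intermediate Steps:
W = 0 (W = -4 + 4 = 0)
s(A) = 3*A (s(A) = 2*A + A = 3*A)
Z(V, G) = 0
N(u, y) = -48 (N(u, y) = 4*(3*(-4)) = 4*(-12) = -48)
Z(-3, 3)*(k(-7) + N(4, -4)) = 0*(-7 - 48) = 0*(-55) = 0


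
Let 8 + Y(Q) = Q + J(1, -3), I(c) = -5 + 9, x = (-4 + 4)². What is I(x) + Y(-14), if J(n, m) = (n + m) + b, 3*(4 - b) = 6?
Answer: -18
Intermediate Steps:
b = 2 (b = 4 - ⅓*6 = 4 - 2 = 2)
x = 0 (x = 0² = 0)
J(n, m) = 2 + m + n (J(n, m) = (n + m) + 2 = (m + n) + 2 = 2 + m + n)
I(c) = 4
Y(Q) = -8 + Q (Y(Q) = -8 + (Q + (2 - 3 + 1)) = -8 + (Q + 0) = -8 + Q)
I(x) + Y(-14) = 4 + (-8 - 14) = 4 - 22 = -18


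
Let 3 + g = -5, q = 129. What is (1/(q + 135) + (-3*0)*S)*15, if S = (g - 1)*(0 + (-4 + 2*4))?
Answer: 5/88 ≈ 0.056818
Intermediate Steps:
g = -8 (g = -3 - 5 = -8)
S = -36 (S = (-8 - 1)*(0 + (-4 + 2*4)) = -9*(0 + (-4 + 8)) = -9*(0 + 4) = -9*4 = -36)
(1/(q + 135) + (-3*0)*S)*15 = (1/(129 + 135) - 3*0*(-36))*15 = (1/264 + 0*(-36))*15 = (1/264 + 0)*15 = (1/264)*15 = 5/88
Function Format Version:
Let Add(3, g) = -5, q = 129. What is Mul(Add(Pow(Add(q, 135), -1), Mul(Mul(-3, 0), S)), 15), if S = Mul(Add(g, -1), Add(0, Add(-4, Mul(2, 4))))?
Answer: Rational(5, 88) ≈ 0.056818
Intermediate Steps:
g = -8 (g = Add(-3, -5) = -8)
S = -36 (S = Mul(Add(-8, -1), Add(0, Add(-4, Mul(2, 4)))) = Mul(-9, Add(0, Add(-4, 8))) = Mul(-9, Add(0, 4)) = Mul(-9, 4) = -36)
Mul(Add(Pow(Add(q, 135), -1), Mul(Mul(-3, 0), S)), 15) = Mul(Add(Pow(Add(129, 135), -1), Mul(Mul(-3, 0), -36)), 15) = Mul(Add(Pow(264, -1), Mul(0, -36)), 15) = Mul(Add(Rational(1, 264), 0), 15) = Mul(Rational(1, 264), 15) = Rational(5, 88)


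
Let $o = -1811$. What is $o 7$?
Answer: $-12677$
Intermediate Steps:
$o 7 = \left(-1811\right) 7 = -12677$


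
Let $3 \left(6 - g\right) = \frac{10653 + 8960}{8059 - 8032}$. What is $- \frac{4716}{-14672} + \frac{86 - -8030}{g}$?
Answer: $- \frac{18234945}{535556} \approx -34.049$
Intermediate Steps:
$g = - \frac{19127}{81}$ ($g = 6 - \frac{\left(10653 + 8960\right) \frac{1}{8059 - 8032}}{3} = 6 - \frac{19613 \cdot \frac{1}{27}}{3} = 6 - \frac{19613}{81} = - \frac{19127}{81} \approx -236.14$)
$- \frac{4716}{-14672} + \frac{86 - -8030}{g} = - \frac{4716}{-14672} + \frac{86 - -8030}{- \frac{19127}{81}} = \left(-4716\right) \left(- \frac{1}{14672}\right) + \left(86 + 8030\right) \left(- \frac{81}{19127}\right) = \frac{9}{28} + 8116 \left(- \frac{81}{19127}\right) = \frac{9}{28} - \frac{657396}{19127} = - \frac{18234945}{535556}$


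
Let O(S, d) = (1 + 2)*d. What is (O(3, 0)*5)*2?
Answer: 0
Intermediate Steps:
O(S, d) = 3*d
(O(3, 0)*5)*2 = ((3*0)*5)*2 = (0*5)*2 = 0*2 = 0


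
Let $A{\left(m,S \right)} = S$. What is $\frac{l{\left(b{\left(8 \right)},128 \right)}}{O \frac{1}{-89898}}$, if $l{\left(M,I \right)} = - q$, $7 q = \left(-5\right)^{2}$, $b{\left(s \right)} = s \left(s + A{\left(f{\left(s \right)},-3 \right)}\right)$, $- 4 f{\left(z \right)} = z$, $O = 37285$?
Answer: $\frac{449490}{52199} \approx 8.6111$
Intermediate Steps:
$f{\left(z \right)} = - \frac{z}{4}$
$b{\left(s \right)} = s \left(-3 + s\right)$ ($b{\left(s \right)} = s \left(s - 3\right) = s \left(-3 + s\right)$)
$q = \frac{25}{7}$ ($q = \frac{\left(-5\right)^{2}}{7} = \frac{1}{7} \cdot 25 = \frac{25}{7} \approx 3.5714$)
$l{\left(M,I \right)} = - \frac{25}{7}$ ($l{\left(M,I \right)} = \left(-1\right) \frac{25}{7} = - \frac{25}{7}$)
$\frac{l{\left(b{\left(8 \right)},128 \right)}}{O \frac{1}{-89898}} = - \frac{25}{7 \frac{37285}{-89898}} = - \frac{25}{7 \cdot 37285 \left(- \frac{1}{89898}\right)} = - \frac{25}{7 \left(- \frac{37285}{89898}\right)} = \left(- \frac{25}{7}\right) \left(- \frac{89898}{37285}\right) = \frac{449490}{52199}$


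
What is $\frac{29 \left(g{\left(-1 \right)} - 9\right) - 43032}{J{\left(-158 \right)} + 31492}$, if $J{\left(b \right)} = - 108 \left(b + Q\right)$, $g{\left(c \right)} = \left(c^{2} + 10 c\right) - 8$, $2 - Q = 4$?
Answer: $- \frac{21893}{24386} \approx -0.89777$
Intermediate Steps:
$Q = -2$ ($Q = 2 - 4 = -2$)
$g{\left(c \right)} = -8 + c^{2} + 10 c$
$J{\left(b \right)} = 216 - 108 b$ ($J{\left(b \right)} = - 108 \left(b - 2\right) = - 108 \left(-2 + b\right) = 216 - 108 b$)
$\frac{29 \left(g{\left(-1 \right)} - 9\right) - 43032}{J{\left(-158 \right)} + 31492} = \frac{29 \left(\left(-8 + \left(-1\right)^{2} + 10 \left(-1\right)\right) - 9\right) - 43032}{\left(216 - -17064\right) + 31492} = \frac{29 \left(\left(-8 + 1 - 10\right) - 9\right) - 43032}{\left(216 + 17064\right) + 31492} = \frac{29 \left(-17 - 9\right) - 43032}{17280 + 31492} = \frac{29 \left(-26\right) - 43032}{48772} = \left(-754 - 43032\right) \frac{1}{48772} = \left(-43786\right) \frac{1}{48772} = - \frac{21893}{24386}$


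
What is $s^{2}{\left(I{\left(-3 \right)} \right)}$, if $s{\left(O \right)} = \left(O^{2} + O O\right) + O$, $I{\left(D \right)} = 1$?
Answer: $9$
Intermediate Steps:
$s{\left(O \right)} = O + 2 O^{2}$ ($s{\left(O \right)} = \left(O^{2} + O^{2}\right) + O = 2 O^{2} + O = O + 2 O^{2}$)
$s^{2}{\left(I{\left(-3 \right)} \right)} = \left(1 \left(1 + 2 \cdot 1\right)\right)^{2} = \left(1 \left(1 + 2\right)\right)^{2} = \left(1 \cdot 3\right)^{2} = 3^{2} = 9$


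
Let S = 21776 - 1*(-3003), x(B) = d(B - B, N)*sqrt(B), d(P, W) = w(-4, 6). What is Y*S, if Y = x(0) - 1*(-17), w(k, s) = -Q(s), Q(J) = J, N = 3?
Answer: 421243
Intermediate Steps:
w(k, s) = -s
d(P, W) = -6 (d(P, W) = -1*6 = -6)
x(B) = -6*sqrt(B)
S = 24779 (S = 21776 + 3003 = 24779)
Y = 17 (Y = -6*sqrt(0) - 1*(-17) = -6*0 + 17 = 0 + 17 = 17)
Y*S = 17*24779 = 421243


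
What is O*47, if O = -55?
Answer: -2585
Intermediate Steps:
O*47 = -55*47 = -2585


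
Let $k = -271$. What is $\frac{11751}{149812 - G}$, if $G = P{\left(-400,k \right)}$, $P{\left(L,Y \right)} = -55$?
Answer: $\frac{11751}{149867} \approx 0.07841$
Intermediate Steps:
$G = -55$
$\frac{11751}{149812 - G} = \frac{11751}{149812 - -55} = \frac{11751}{149812 + 55} = \frac{11751}{149867}$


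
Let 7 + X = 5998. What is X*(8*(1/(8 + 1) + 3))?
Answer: 447328/3 ≈ 1.4911e+5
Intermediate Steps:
X = 5991 (X = -7 + 5998 = 5991)
X*(8*(1/(8 + 1) + 3)) = 5991*(8*(1/(8 + 1) + 3)) = 5991*(8*(1/9 + 3)) = 5991*(8*(28/9)) = 5991*(224/9) = 447328/3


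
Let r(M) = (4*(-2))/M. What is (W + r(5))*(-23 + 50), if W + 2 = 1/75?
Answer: -2421/25 ≈ -96.840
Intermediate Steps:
W = -149/75 (W = -2 + 1/75 = -149/75 ≈ -1.9867)
r(M) = -8/M
(W + r(5))*(-23 + 50) = (-149/75 - 8/5)*(-23 + 50) = (-149/75 - 8*⅕)*27 = (-149/75 - 8/5)*27 = -269/75*27 = -2421/25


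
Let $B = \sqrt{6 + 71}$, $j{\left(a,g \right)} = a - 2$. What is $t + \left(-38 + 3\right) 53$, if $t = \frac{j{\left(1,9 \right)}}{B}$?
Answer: $-1855 - \frac{\sqrt{77}}{77} \approx -1855.1$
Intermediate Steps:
$j{\left(a,g \right)} = -2 + a$ ($j{\left(a,g \right)} = a - 2 = -2 + a$)
$B = \sqrt{77} \approx 8.775$
$t = - \frac{\sqrt{77}}{77}$ ($t = \frac{-2 + 1}{\sqrt{77}} = - \frac{\sqrt{77}}{77} \approx -0.11396$)
$t + \left(-38 + 3\right) 53 = - \frac{\sqrt{77}}{77} + \left(-38 + 3\right) 53 = - \frac{\sqrt{77}}{77} - 1855 = -1855 - \frac{\sqrt{77}}{77}$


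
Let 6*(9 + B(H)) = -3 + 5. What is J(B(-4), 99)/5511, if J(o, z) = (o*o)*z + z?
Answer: 685/501 ≈ 1.3673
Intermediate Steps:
B(H) = -26/3 (B(H) = -9 + (-3 + 5)/6 = -9 + (⅙)*2 = -9 + ⅓ = -26/3)
J(o, z) = z + z*o² (J(o, z) = o²*z + z = z*o² + z = z + z*o²)
J(B(-4), 99)/5511 = (99*(1 + (-26/3)²))/5511 = (99*(1 + 676/9))*(1/5511) = (99*(685/9))*(1/5511) = 7535*(1/5511) = 685/501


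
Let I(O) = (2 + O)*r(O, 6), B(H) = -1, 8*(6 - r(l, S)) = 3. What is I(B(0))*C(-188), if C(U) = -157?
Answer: -7065/8 ≈ -883.13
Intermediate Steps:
r(l, S) = 45/8 (r(l, S) = 6 - ⅛*3 = 6 - 3/8 = 45/8)
I(O) = 45/4 + 45*O/8 (I(O) = (2 + O)*(45/8) = 45/4 + 45*O/8)
I(B(0))*C(-188) = (45/4 + (45/8)*(-1))*(-157) = (45/4 - 45/8)*(-157) = (45/8)*(-157) = -7065/8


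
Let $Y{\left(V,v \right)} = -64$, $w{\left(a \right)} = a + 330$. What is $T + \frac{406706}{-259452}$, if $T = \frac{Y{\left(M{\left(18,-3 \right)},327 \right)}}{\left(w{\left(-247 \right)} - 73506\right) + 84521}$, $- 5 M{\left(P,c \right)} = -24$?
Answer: $- \frac{1132557029}{719849574} \approx -1.5733$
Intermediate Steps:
$w{\left(a \right)} = 330 + a$
$M{\left(P,c \right)} = \frac{24}{5}$ ($M{\left(P,c \right)} = \left(- \frac{1}{5}\right) \left(-24\right) = \frac{24}{5}$)
$T = - \frac{32}{5549}$ ($T = - \frac{64}{\left(\left(330 - 247\right) - 73506\right) + 84521} = - \frac{64}{\left(83 - 73506\right) + 84521} = - \frac{64}{-73423 + 84521} = - \frac{64}{11098} = \left(-64\right) \frac{1}{11098} = - \frac{32}{5549} \approx -0.0057668$)
$T + \frac{406706}{-259452} = - \frac{32}{5549} + \frac{406706}{-259452} = - \frac{32}{5549} + 406706 \left(- \frac{1}{259452}\right) = - \frac{32}{5549} - \frac{203353}{129726} = - \frac{1132557029}{719849574}$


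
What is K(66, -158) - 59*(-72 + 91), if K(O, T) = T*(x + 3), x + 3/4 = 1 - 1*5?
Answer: -1689/2 ≈ -844.50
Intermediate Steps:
x = -19/4 (x = -¾ + (1 - 1*5) = -¾ + (1 - 5) = -¾ - 4 = -19/4 ≈ -4.7500)
K(O, T) = -7*T/4 (K(O, T) = T*(-19/4 + 3) = T*(-7/4) = -7*T/4)
K(66, -158) - 59*(-72 + 91) = -7/4*(-158) - 59*(-72 + 91) = 553/2 - 59*19 = 553/2 - 1*1121 = 553/2 - 1121 = -1689/2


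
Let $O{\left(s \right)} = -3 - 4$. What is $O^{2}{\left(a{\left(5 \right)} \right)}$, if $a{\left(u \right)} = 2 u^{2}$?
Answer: $49$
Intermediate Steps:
$O{\left(s \right)} = -7$
$O^{2}{\left(a{\left(5 \right)} \right)} = \left(-7\right)^{2} = 49$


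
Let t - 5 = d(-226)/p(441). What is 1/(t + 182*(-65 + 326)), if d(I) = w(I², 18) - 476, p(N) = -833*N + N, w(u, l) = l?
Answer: 183456/8715444421 ≈ 2.1050e-5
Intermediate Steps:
p(N) = -832*N
d(I) = -458 (d(I) = 18 - 476 = -458)
t = 917509/183456 (t = 5 - 458/((-832*441)) = 5 - 458/(-366912) = 5 - 458*(-1/366912) = 5 + 229/183456 = 917509/183456 ≈ 5.0013)
1/(t + 182*(-65 + 326)) = 1/(917509/183456 + 182*(-65 + 326)) = 1/(917509/183456 + 182*261) = 1/(917509/183456 + 47502) = 1/(8715444421/183456) = 183456/8715444421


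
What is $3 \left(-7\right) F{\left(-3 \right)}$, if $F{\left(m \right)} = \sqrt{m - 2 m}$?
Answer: $- 21 \sqrt{3} \approx -36.373$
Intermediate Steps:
$F{\left(m \right)} = \sqrt{- m}$
$3 \left(-7\right) F{\left(-3 \right)} = 3 \left(-7\right) \sqrt{\left(-1\right) \left(-3\right)} = - 21 \sqrt{3}$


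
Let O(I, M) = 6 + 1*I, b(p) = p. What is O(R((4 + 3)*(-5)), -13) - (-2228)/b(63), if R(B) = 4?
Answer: 2858/63 ≈ 45.365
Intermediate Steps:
O(I, M) = 6 + I
O(R((4 + 3)*(-5)), -13) - (-2228)/b(63) = (6 + 4) - (-2228)/63 = 10 - (-2228)/63 = 10 - 1*(-2228/63) = 10 + 2228/63 = 2858/63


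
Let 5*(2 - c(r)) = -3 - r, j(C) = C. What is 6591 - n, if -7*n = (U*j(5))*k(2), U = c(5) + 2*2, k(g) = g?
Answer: 46213/7 ≈ 6601.9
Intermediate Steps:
c(r) = 13/5 + r/5 (c(r) = 2 - (-3 - r)/5 = 2 + (⅗ + r/5) = 13/5 + r/5)
U = 38/5 (U = (13/5 + (⅕)*5) + 2*2 = (13/5 + 1) + 4 = 18/5 + 4 = 38/5 ≈ 7.6000)
n = -76/7 (n = -(38/5)*5*2/7 = -38*2/7 = -⅐*76 = -76/7 ≈ -10.857)
6591 - n = 6591 - 1*(-76/7) = 6591 + 76/7 = 46213/7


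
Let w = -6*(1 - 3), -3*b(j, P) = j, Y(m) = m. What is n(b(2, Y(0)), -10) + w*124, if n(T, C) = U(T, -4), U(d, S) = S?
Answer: 1484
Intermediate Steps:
b(j, P) = -j/3
n(T, C) = -4
w = 12 (w = -6*(-2) = 12)
n(b(2, Y(0)), -10) + w*124 = -4 + 12*124 = -4 + 1488 = 1484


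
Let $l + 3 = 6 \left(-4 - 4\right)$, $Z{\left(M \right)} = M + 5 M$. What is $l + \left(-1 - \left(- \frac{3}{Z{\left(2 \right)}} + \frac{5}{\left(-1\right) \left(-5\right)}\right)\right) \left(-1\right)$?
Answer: $- \frac{197}{4} \approx -49.25$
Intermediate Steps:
$Z{\left(M \right)} = 6 M$
$l = -51$ ($l = -3 + 6 \left(-4 - 4\right) = -3 + 6 \left(-8\right) = -3 - 48 = -51$)
$l + \left(-1 - \left(- \frac{3}{Z{\left(2 \right)}} + \frac{5}{\left(-1\right) \left(-5\right)}\right)\right) \left(-1\right) = -51 + \left(-1 - \left(- \frac{3}{6 \cdot 2} + \frac{5}{\left(-1\right) \left(-5\right)}\right)\right) \left(-1\right) = -51 + \left(-1 - \left(- \frac{3}{12} + \frac{5}{5}\right)\right) \left(-1\right) = -51 + \left(-1 - \left(\left(-3\right) \frac{1}{12} + 5 \cdot \frac{1}{5}\right)\right) \left(-1\right) = -51 + \left(-1 - \left(- \frac{1}{4} + 1\right)\right) \left(-1\right) = -51 + \left(-1 - \frac{3}{4}\right) \left(-1\right) = -51 - - \frac{7}{4} = -51 + \frac{7}{4} = - \frac{197}{4}$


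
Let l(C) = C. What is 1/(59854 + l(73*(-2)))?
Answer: 1/59708 ≈ 1.6748e-5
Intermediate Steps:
1/(59854 + l(73*(-2))) = 1/(59854 + 73*(-2)) = 1/(59854 - 146) = 1/59708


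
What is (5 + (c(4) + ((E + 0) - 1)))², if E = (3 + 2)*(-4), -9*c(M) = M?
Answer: 21904/81 ≈ 270.42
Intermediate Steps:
c(M) = -M/9
E = -20 (E = 5*(-4) = -20)
(5 + (c(4) + ((E + 0) - 1)))² = (5 + (-⅑*4 + ((-20 + 0) - 1)))² = (5 + (-4/9 + (-20 - 1)))² = (5 + (-4/9 - 21))² = (5 - 193/9)² = (-148/9)² = 21904/81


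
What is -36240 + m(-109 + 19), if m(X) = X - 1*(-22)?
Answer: -36308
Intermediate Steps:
m(X) = 22 + X (m(X) = X + 22 = 22 + X)
-36240 + m(-109 + 19) = -36240 + (22 + (-109 + 19)) = -36240 + (22 - 90) = -36240 - 68 = -36308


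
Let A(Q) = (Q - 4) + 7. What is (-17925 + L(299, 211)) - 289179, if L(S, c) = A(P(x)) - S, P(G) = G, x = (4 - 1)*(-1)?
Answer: -307403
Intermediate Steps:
x = -3 (x = 3*(-1) = -3)
A(Q) = 3 + Q (A(Q) = (-4 + Q) + 7 = 3 + Q)
L(S, c) = -S (L(S, c) = (3 - 3) - S = 0 - S = -S)
(-17925 + L(299, 211)) - 289179 = (-17925 - 1*299) - 289179 = (-17925 - 299) - 289179 = -18224 - 289179 = -307403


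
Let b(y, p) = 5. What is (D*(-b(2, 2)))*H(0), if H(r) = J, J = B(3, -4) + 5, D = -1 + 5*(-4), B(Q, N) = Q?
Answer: 840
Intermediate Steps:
D = -21 (D = -1 - 20 = -21)
J = 8 (J = 3 + 5 = 8)
H(r) = 8
(D*(-b(2, 2)))*H(0) = -(-21)*5*8 = -21*(-5)*8 = 105*8 = 840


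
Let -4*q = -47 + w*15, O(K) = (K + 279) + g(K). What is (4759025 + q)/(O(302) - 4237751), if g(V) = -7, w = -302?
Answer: -19040677/16948708 ≈ -1.1234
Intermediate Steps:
O(K) = 272 + K (O(K) = (K + 279) - 7 = (279 + K) - 7 = 272 + K)
q = 4577/4 (q = -(-47 - 302*15)/4 = -(-47 - 4530)/4 = -¼*(-4577) = 4577/4 ≈ 1144.3)
(4759025 + q)/(O(302) - 4237751) = (4759025 + 4577/4)/((272 + 302) - 4237751) = 19040677/(4*(574 - 4237751)) = (19040677/4)/(-4237177) = (19040677/4)*(-1/4237177) = -19040677/16948708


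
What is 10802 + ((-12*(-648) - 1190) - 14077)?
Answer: 3311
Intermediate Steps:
10802 + ((-12*(-648) - 1190) - 14077) = 10802 + ((7776 - 1190) - 14077) = 10802 + (6586 - 14077) = 10802 - 7491 = 3311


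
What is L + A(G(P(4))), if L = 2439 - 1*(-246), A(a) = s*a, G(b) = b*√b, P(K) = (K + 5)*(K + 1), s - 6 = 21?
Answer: 2685 + 3645*√5 ≈ 10835.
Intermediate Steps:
s = 27 (s = 6 + 21 = 27)
P(K) = (1 + K)*(5 + K) (P(K) = (5 + K)*(1 + K) = (1 + K)*(5 + K))
G(b) = b^(3/2)
A(a) = 27*a
L = 2685 (L = 2439 + 246 = 2685)
L + A(G(P(4))) = 2685 + 27*(5 + 4² + 6*4)^(3/2) = 2685 + 27*(5 + 16 + 24)^(3/2) = 2685 + 27*45^(3/2) = 2685 + 27*(135*√5) = 2685 + 3645*√5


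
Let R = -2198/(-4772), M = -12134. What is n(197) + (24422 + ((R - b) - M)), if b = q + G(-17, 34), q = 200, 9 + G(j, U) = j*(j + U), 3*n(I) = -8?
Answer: 262353541/7158 ≈ 36652.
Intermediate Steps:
n(I) = -8/3 (n(I) = (⅓)*(-8) = -8/3)
G(j, U) = -9 + j*(U + j) (G(j, U) = -9 + j*(j + U) = -9 + j*(U + j))
b = -98 (b = 200 + (-9 + (-17)² + 34*(-17)) = 200 + (-9 + 289 - 578) = 200 - 298 = -98)
R = 1099/2386 (R = -2198*(-1/4772) = 1099/2386 ≈ 0.46060)
n(197) + (24422 + ((R - b) - M)) = -8/3 + (24422 + ((1099/2386 - 1*(-98)) - 1*(-12134))) = -8/3 + (24422 + ((1099/2386 + 98) + 12134)) = -8/3 + (24422 + (234927/2386 + 12134)) = -8/3 + (24422 + 29186651/2386) = -8/3 + 87457543/2386 = 262353541/7158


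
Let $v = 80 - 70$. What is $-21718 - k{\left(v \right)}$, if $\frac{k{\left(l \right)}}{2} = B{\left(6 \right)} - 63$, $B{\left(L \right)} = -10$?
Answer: $-21572$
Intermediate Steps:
$v = 10$ ($v = 80 - 70 = 10$)
$k{\left(l \right)} = -146$ ($k{\left(l \right)} = 2 \left(-10 - 63\right) = 2 \left(-73\right) = -146$)
$-21718 - k{\left(v \right)} = -21718 - -146 = -21718 + 146 = -21572$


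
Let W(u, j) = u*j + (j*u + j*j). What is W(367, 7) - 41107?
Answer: -35920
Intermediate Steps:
W(u, j) = j² + 2*j*u (W(u, j) = j*u + (j*u + j²) = j*u + (j² + j*u) = j² + 2*j*u)
W(367, 7) - 41107 = 7*(7 + 2*367) - 41107 = 7*(7 + 734) - 41107 = 7*741 - 41107 = 5187 - 41107 = -35920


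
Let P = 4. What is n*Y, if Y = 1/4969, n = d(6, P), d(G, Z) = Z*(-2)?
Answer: -8/4969 ≈ -0.0016100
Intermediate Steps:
d(G, Z) = -2*Z
n = -8 (n = -2*4 = -8)
Y = 1/4969 ≈ 0.00020125
n*Y = -8*1/4969 = -8/4969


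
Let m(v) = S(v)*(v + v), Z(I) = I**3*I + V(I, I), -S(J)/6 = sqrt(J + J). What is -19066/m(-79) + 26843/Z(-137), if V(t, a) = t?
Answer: 1579/20722072 + 9533*I*sqrt(158)/74892 ≈ 7.6199e-5 + 1.6*I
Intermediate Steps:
S(J) = -6*sqrt(2)*sqrt(J) (S(J) = -6*sqrt(J + J) = -6*sqrt(2)*sqrt(J))
Z(I) = I + I**4 (Z(I) = I**3*I + I = I**4 + I = I + I**4)
m(v) = -12*sqrt(2)*v**(3/2) (m(v) = (-6*sqrt(2)*sqrt(v))*(v + v) = (-6*sqrt(2)*sqrt(v))*(2*v) = -12*sqrt(2)*v**(3/2))
-19066/m(-79) + 26843/Z(-137) = -19066*(-I*sqrt(158)/149784) + 26843/(-137 + (-137)**4) = -19066*(-I*sqrt(158)/149784) + 26843/(-137 + 352275361) = -19066*(-I*sqrt(158)/149784) + 26843/352275224 = -(-9533)*I*sqrt(158)/74892 + 26843*(1/352275224) = 9533*I*sqrt(158)/74892 + 1579/20722072 = 1579/20722072 + 9533*I*sqrt(158)/74892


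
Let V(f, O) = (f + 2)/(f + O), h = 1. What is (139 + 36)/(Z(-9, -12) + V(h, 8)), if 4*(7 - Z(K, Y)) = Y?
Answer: 525/31 ≈ 16.935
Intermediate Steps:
Z(K, Y) = 7 - Y/4
V(f, O) = (2 + f)/(O + f)
(139 + 36)/(Z(-9, -12) + V(h, 8)) = (139 + 36)/((7 - 1/4*(-12)) + (2 + 1)/(8 + 1)) = 175/((7 + 3) + 3/9) = 175/(10 + (1/9)*3) = 175/(10 + 1/3) = 175/(31/3) = 175*(3/31) = 525/31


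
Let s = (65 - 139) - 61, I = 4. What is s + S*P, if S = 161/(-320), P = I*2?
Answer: -5561/40 ≈ -139.02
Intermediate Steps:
P = 8 (P = 4*2 = 8)
s = -135 (s = -74 - 61 = -135)
S = -161/320 (S = 161*(-1/320) = -161/320 ≈ -0.50313)
s + S*P = -135 - 161/320*8 = -135 - 161/40 = -5561/40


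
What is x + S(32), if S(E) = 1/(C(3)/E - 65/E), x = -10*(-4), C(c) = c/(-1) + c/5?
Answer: 13320/337 ≈ 39.525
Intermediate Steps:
C(c) = -4*c/5 (C(c) = c*(-1) + c*(1/5) = -c + c/5 = -4*c/5)
x = 40
S(E) = -5*E/337 (S(E) = 1/((-4/5*3)/E - 65/E) = 1/(-12/(5*E) - 65/E) = 1/(-337/(5*E)) = -5*E/337)
x + S(32) = 40 - 5/337*32 = 40 - 160/337 = 13320/337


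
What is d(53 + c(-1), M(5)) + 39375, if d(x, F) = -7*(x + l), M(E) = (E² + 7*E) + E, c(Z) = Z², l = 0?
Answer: 38997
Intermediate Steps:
M(E) = E² + 8*E
d(x, F) = -7*x (d(x, F) = -7*(x + 0) = -7*x)
d(53 + c(-1), M(5)) + 39375 = -7*(53 + (-1)²) + 39375 = -7*(53 + 1) + 39375 = -7*54 + 39375 = -378 + 39375 = 38997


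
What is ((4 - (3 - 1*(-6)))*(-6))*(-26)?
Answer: -780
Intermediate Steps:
((4 - (3 - 1*(-6)))*(-6))*(-26) = ((4 - (3 + 6))*(-6))*(-26) = ((4 - 1*9)*(-6))*(-26) = ((4 - 9)*(-6))*(-26) = -5*(-6)*(-26) = 30*(-26) = -780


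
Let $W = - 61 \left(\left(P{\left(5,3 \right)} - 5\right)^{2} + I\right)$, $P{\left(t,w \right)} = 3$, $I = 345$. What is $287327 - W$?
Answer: $308616$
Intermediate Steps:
$W = -21289$ ($W = - 61 \left(\left(3 - 5\right)^{2} + 345\right) = - 61 \left(\left(-2\right)^{2} + 345\right) = - 61 \left(4 + 345\right) = \left(-61\right) 349 = -21289$)
$287327 - W = 287327 - -21289 = 287327 + 21289 = 308616$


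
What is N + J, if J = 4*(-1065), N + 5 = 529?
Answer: -3736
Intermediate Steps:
N = 524 (N = -5 + 529 = 524)
J = -4260
N + J = 524 - 4260 = -3736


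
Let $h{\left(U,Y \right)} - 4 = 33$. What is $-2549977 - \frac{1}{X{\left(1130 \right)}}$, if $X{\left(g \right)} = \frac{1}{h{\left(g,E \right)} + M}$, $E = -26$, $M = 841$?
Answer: $-2550855$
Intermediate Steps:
$h{\left(U,Y \right)} = 37$ ($h{\left(U,Y \right)} = 4 + 33 = 37$)
$X{\left(g \right)} = \frac{1}{878}$ ($X{\left(g \right)} = \frac{1}{37 + 841} = \frac{1}{878}$)
$-2549977 - \frac{1}{X{\left(1130 \right)}} = -2549977 - \frac{1}{\frac{1}{878}} = -2549977 - 878 = -2550855$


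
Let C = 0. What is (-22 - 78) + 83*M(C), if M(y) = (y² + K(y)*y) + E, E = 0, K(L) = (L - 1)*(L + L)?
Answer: -100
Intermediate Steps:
K(L) = 2*L*(-1 + L) (K(L) = (-1 + L)*(2*L) = 2*L*(-1 + L))
M(y) = y² + 2*y²*(-1 + y) (M(y) = (y² + (2*y*(-1 + y))*y) + 0 = (y² + 2*y²*(-1 + y)) + 0 = y² + 2*y²*(-1 + y))
(-22 - 78) + 83*M(C) = (-22 - 78) + 83*(0²*(-1 + 2*0)) = -100 + 83*(0*(-1 + 0)) = -100 + 83*(0*(-1)) = -100 + 83*0 = -100 + 0 = -100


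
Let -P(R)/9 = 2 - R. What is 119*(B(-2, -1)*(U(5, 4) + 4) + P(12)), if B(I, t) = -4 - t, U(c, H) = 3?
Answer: 8211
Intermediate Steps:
P(R) = -18 + 9*R (P(R) = -9*(2 - R) = -18 + 9*R)
119*(B(-2, -1)*(U(5, 4) + 4) + P(12)) = 119*((-4 - 1*(-1))*(3 + 4) + (-18 + 9*12)) = 119*((-4 + 1)*7 + (-18 + 108)) = 119*(-3*7 + 90) = 119*(-21 + 90) = 119*69 = 8211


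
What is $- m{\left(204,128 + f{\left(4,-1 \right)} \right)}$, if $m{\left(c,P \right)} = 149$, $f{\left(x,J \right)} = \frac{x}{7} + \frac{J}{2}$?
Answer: $-149$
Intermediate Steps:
$f{\left(x,J \right)} = \frac{J}{2} + \frac{x}{7}$ ($f{\left(x,J \right)} = x \frac{1}{7} + J \frac{1}{2} = \frac{x}{7} + \frac{J}{2} = \frac{J}{2} + \frac{x}{7}$)
$- m{\left(204,128 + f{\left(4,-1 \right)} \right)} = \left(-1\right) 149 = -149$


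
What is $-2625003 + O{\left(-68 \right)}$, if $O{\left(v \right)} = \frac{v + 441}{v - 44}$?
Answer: $- \frac{294000709}{112} \approx -2.625 \cdot 10^{6}$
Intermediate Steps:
$O{\left(v \right)} = \frac{441 + v}{-44 + v}$
$-2625003 + O{\left(-68 \right)} = -2625003 + \frac{441 - 68}{-44 - 68} = -2625003 + \frac{1}{-112} \cdot 373 = -2625003 - \frac{373}{112} = - \frac{294000709}{112}$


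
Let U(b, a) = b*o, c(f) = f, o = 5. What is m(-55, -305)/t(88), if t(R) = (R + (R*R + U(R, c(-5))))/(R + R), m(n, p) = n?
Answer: -55/47 ≈ -1.1702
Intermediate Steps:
U(b, a) = 5*b (U(b, a) = b*5 = 5*b)
t(R) = (R**2 + 6*R)/(2*R) (t(R) = (R + (R*R + 5*R))/(R + R) = (R + (R**2 + 5*R))/((2*R)) = (R**2 + 6*R)*(1/(2*R)) = (R**2 + 6*R)/(2*R))
m(-55, -305)/t(88) = -55/(3 + (1/2)*88) = -55/(3 + 44) = -55/47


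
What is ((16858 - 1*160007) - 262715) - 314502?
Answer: -720366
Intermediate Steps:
((16858 - 1*160007) - 262715) - 314502 = ((16858 - 160007) - 262715) - 314502 = (-143149 - 262715) - 314502 = -405864 - 314502 = -720366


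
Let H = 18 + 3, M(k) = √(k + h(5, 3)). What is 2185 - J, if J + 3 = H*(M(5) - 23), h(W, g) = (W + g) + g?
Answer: 2587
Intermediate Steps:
h(W, g) = W + 2*g
M(k) = √(11 + k) (M(k) = √(k + (5 + 2*3)) = √(k + (5 + 6)) = √(k + 11) = √(11 + k))
H = 21
J = -402 (J = -3 + 21*(√(11 + 5) - 23) = -3 + 21*(√16 - 23) = -3 + 21*(4 - 23) = -3 + 21*(-19) = -3 - 399 = -402)
2185 - J = 2185 - 1*(-402) = 2185 + 402 = 2587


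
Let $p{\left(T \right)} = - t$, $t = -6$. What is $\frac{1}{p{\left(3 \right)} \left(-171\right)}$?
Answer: $- \frac{1}{1026} \approx -0.00097466$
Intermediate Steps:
$p{\left(T \right)} = 6$ ($p{\left(T \right)} = \left(-1\right) \left(-6\right) = 6$)
$\frac{1}{p{\left(3 \right)} \left(-171\right)} = \frac{1}{6 \left(-171\right)} = \frac{1}{-1026} = - \frac{1}{1026}$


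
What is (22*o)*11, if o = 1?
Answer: 242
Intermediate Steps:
(22*o)*11 = (22*1)*11 = 22*11 = 242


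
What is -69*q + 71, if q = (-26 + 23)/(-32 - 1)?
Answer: 712/11 ≈ 64.727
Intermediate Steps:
q = 1/11 (q = -3/(-33) = -3*(-1/33) = 1/11 ≈ 0.090909)
-69*q + 71 = -69*1/11 + 71 = -69/11 + 71 = 712/11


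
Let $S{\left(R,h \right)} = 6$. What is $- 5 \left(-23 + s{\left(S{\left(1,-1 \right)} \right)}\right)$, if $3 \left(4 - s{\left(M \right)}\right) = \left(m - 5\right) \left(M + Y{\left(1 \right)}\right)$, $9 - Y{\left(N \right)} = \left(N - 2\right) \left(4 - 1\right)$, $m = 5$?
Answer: $95$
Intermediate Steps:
$Y{\left(N \right)} = 15 - 3 N$ ($Y{\left(N \right)} = 9 - \left(N - 2\right) \left(4 - 1\right) = 9 - \left(-2 + N\right) 3 = 9 - \left(-6 + 3 N\right) = 15 - 3 N$)
$s{\left(M \right)} = 4$ ($s{\left(M \right)} = 4 - \frac{\left(5 - 5\right) \left(M + \left(15 - 3\right)\right)}{3} = 4 - \frac{0 \left(M + \left(15 - 3\right)\right)}{3} = 4 - \frac{0 \left(M + 12\right)}{3} = 4 - \frac{0 \left(12 + M\right)}{3} = 4 - 0 = 4 + 0 = 4$)
$- 5 \left(-23 + s{\left(S{\left(1,-1 \right)} \right)}\right) = - 5 \left(-23 + 4\right) = \left(-5\right) \left(-19\right) = 95$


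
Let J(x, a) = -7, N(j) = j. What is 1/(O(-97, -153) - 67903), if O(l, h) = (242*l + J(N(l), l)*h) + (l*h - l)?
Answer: -1/75368 ≈ -1.3268e-5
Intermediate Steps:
O(l, h) = -7*h + 241*l + h*l (O(l, h) = (242*l - 7*h) + (l*h - l) = (-7*h + 242*l) + (h*l - l) = (-7*h + 242*l) + (-l + h*l) = -7*h + 241*l + h*l)
1/(O(-97, -153) - 67903) = 1/((-7*(-153) + 241*(-97) - 153*(-97)) - 67903) = 1/((1071 - 23377 + 14841) - 67903) = 1/(-7465 - 67903) = 1/(-75368) = -1/75368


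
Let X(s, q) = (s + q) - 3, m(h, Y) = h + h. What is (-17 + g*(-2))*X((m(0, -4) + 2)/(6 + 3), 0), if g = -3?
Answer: 275/9 ≈ 30.556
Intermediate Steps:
m(h, Y) = 2*h
X(s, q) = -3 + q + s (X(s, q) = (q + s) - 3 = -3 + q + s)
(-17 + g*(-2))*X((m(0, -4) + 2)/(6 + 3), 0) = (-17 - 3*(-2))*(-3 + 0 + (2*0 + 2)/(6 + 3)) = (-17 + 6)*(-3 + 0 + (0 + 2)/9) = -11*(-3 + 0 + 2*(1/9)) = -11*(-3 + 0 + 2/9) = -11*(-25/9) = 275/9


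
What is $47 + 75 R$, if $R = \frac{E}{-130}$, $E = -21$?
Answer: $\frac{1537}{26} \approx 59.115$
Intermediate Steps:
$R = \frac{21}{130}$ ($R = - \frac{21}{-130} = \left(-21\right) \left(- \frac{1}{130}\right) = \frac{21}{130} \approx 0.16154$)
$47 + 75 R = 47 + 75 \cdot \frac{21}{130} = 47 + \frac{315}{26} = \frac{1537}{26}$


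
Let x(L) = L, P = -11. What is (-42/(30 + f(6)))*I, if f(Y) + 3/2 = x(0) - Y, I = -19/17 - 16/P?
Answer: -588/935 ≈ -0.62888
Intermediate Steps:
I = 63/187 (I = -19/17 - 16/(-11) = -19*1/17 - 16*(-1/11) = -19/17 + 16/11 = 63/187 ≈ 0.33690)
f(Y) = -3/2 - Y (f(Y) = -3/2 + (0 - Y) = -3/2 - Y)
(-42/(30 + f(6)))*I = (-42/(30 + (-3/2 - 1*6)))*(63/187) = (-42/(30 + (-3/2 - 6)))*(63/187) = (-42/(30 - 15/2))*(63/187) = (-42/(45/2))*(63/187) = ((2/45)*(-42))*(63/187) = -28/15*63/187 = -588/935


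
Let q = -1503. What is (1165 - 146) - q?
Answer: 2522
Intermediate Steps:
(1165 - 146) - q = (1165 - 146) - 1*(-1503) = 1019 + 1503 = 2522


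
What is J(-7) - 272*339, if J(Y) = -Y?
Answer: -92201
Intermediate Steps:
J(-7) - 272*339 = -1*(-7) - 272*339 = 7 - 92208 = -92201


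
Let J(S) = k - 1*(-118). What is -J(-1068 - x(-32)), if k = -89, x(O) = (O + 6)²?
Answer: -29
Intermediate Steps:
x(O) = (6 + O)²
J(S) = 29 (J(S) = -89 - 1*(-118) = -89 + 118 = 29)
-J(-1068 - x(-32)) = -1*29 = -29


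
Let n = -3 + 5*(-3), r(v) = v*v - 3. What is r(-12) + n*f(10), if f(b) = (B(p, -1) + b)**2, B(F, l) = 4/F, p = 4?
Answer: -2037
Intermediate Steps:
r(v) = -3 + v**2 (r(v) = v**2 - 3 = -3 + v**2)
n = -18 (n = -3 - 15 = -18)
f(b) = (1 + b)**2 (f(b) = (4/4 + b)**2 = (4*(1/4) + b)**2 = (1 + b)**2)
r(-12) + n*f(10) = (-3 + (-12)**2) - 18*(1 + 10)**2 = (-3 + 144) - 18*11**2 = 141 - 18*121 = 141 - 2178 = -2037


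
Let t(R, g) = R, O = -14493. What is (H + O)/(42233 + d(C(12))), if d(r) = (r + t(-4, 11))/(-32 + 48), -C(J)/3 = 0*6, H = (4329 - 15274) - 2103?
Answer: -110164/168931 ≈ -0.65212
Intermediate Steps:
H = -13048 (H = -10945 - 2103 = -13048)
C(J) = 0 (C(J) = -0*6 = -3*0 = 0)
d(r) = -¼ + r/16 (d(r) = (r - 4)/(-32 + 48) = (-4 + r)/16 = (-4 + r)*(1/16) = -¼ + r/16)
(H + O)/(42233 + d(C(12))) = (-13048 - 14493)/(42233 + (-¼ + (1/16)*0)) = -27541/(42233 + (-¼ + 0)) = -27541/(42233 - ¼) = -27541/168931/4 = -27541*4/168931 = -110164/168931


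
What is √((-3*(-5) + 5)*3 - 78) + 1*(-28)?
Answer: -28 + 3*I*√2 ≈ -28.0 + 4.2426*I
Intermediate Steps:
√((-3*(-5) + 5)*3 - 78) + 1*(-28) = √((15 + 5)*3 - 78) - 28 = √(20*3 - 78) - 28 = √(60 - 78) - 28 = √(-18) - 28 = 3*I*√2 - 28 = -28 + 3*I*√2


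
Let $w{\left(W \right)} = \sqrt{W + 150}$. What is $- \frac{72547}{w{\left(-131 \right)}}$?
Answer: $- \frac{72547 \sqrt{19}}{19} \approx -16643.0$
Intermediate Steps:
$w{\left(W \right)} = \sqrt{150 + W}$
$- \frac{72547}{w{\left(-131 \right)}} = - \frac{72547}{\sqrt{150 - 131}} = - \frac{72547}{\sqrt{19}} = - 72547 \frac{\sqrt{19}}{19} = - \frac{72547 \sqrt{19}}{19}$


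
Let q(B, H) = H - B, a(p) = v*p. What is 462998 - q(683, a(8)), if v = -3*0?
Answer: 463681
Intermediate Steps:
v = 0
a(p) = 0 (a(p) = 0*p = 0)
462998 - q(683, a(8)) = 462998 - (0 - 1*683) = 462998 - (0 - 683) = 462998 - 1*(-683) = 462998 + 683 = 463681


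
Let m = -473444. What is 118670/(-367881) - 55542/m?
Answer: -17875376489/87085526082 ≈ -0.20526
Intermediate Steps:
118670/(-367881) - 55542/m = 118670/(-367881) - 55542/(-473444) = 118670*(-1/367881) - 55542*(-1/473444) = -118670/367881 + 27771/236722 = -17875376489/87085526082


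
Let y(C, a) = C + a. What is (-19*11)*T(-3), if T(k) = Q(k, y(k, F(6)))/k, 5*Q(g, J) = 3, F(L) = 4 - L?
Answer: 209/5 ≈ 41.800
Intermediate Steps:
Q(g, J) = ⅗ (Q(g, J) = (⅕)*3 = ⅗)
T(k) = 3/(5*k)
(-19*11)*T(-3) = (-19*11)*((⅗)/(-3)) = -627*(-1)/(5*3) = -209*(-⅕) = 209/5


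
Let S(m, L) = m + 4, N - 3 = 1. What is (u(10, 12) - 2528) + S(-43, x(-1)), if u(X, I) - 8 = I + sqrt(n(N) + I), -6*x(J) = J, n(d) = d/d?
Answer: -2547 + sqrt(13) ≈ -2543.4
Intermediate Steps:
N = 4 (N = 3 + 1 = 4)
n(d) = 1
x(J) = -J/6
S(m, L) = 4 + m
u(X, I) = 8 + I + sqrt(1 + I) (u(X, I) = 8 + (I + sqrt(1 + I)) = 8 + I + sqrt(1 + I))
(u(10, 12) - 2528) + S(-43, x(-1)) = ((8 + 12 + sqrt(1 + 12)) - 2528) + (4 - 43) = ((8 + 12 + sqrt(13)) - 2528) - 39 = ((20 + sqrt(13)) - 2528) - 39 = (-2508 + sqrt(13)) - 39 = -2547 + sqrt(13)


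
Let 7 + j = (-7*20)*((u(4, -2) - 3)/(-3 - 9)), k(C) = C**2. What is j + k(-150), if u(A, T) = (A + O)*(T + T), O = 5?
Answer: 22038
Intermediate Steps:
u(A, T) = 2*T*(5 + A) (u(A, T) = (A + 5)*(T + T) = (5 + A)*(2*T) = 2*T*(5 + A))
j = -462 (j = -7 + (-7*20)*((2*(-2)*(5 + 4) - 3)/(-3 - 9)) = -7 - 140*(2*(-2)*9 - 3)/(-12) = -7 - 140*(-36 - 3)*(-1)/12 = -7 - (-5460)*(-1)/12 = -7 - 140*13/4 = -7 - 455 = -462)
j + k(-150) = -462 + (-150)**2 = -462 + 22500 = 22038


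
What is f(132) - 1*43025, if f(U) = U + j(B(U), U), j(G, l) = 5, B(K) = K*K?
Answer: -42888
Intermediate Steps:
B(K) = K²
f(U) = 5 + U (f(U) = U + 5 = 5 + U)
f(132) - 1*43025 = (5 + 132) - 1*43025 = 137 - 43025 = -42888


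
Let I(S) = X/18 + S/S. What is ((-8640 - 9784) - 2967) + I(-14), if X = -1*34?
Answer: -192527/9 ≈ -21392.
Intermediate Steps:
X = -34
I(S) = -8/9 (I(S) = -34/18 + S/S = -34*1/18 + 1 = -17/9 + 1 = -8/9)
((-8640 - 9784) - 2967) + I(-14) = ((-8640 - 9784) - 2967) - 8/9 = (-18424 - 2967) - 8/9 = -21391 - 8/9 = -192527/9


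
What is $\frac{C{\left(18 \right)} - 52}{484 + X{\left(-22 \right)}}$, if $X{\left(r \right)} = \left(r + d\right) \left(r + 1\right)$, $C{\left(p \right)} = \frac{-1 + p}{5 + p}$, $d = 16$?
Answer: $- \frac{1179}{14030} \approx -0.084034$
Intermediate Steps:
$C{\left(p \right)} = \frac{-1 + p}{5 + p}$
$X{\left(r \right)} = \left(1 + r\right) \left(16 + r\right)$ ($X{\left(r \right)} = \left(r + 16\right) \left(r + 1\right) = \left(16 + r\right) \left(1 + r\right) = \left(1 + r\right) \left(16 + r\right)$)
$\frac{C{\left(18 \right)} - 52}{484 + X{\left(-22 \right)}} = \frac{\frac{-1 + 18}{5 + 18} - 52}{484 + \left(16 + \left(-22\right)^{2} + 17 \left(-22\right)\right)} = \frac{\frac{1}{23} \cdot 17 - 52}{484 + \left(16 + 484 - 374\right)} = \frac{\frac{1}{23} \cdot 17 - 52}{484 + 126} = \frac{\frac{17}{23} - 52}{610} = \left(- \frac{1179}{23}\right) \frac{1}{610} = - \frac{1179}{14030}$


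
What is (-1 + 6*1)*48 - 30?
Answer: 210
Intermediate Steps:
(-1 + 6*1)*48 - 30 = (-1 + 6)*48 - 30 = 5*48 - 30 = 240 - 30 = 210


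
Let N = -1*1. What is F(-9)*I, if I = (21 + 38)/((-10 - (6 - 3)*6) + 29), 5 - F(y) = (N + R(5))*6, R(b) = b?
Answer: -1121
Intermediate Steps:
N = -1
F(y) = -19 (F(y) = 5 - (-1 + 5)*6 = 5 - 4*6 = 5 - 1*24 = 5 - 24 = -19)
I = 59 (I = 59/((-10 - 3*6) + 29) = 59/((-10 - 1*18) + 29) = 59/((-10 - 18) + 29) = 59/(-28 + 29) = 59/1 = 59*1 = 59)
F(-9)*I = -19*59 = -1121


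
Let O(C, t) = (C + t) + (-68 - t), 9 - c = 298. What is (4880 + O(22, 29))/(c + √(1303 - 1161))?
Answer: -1397026/83379 - 4834*√142/83379 ≈ -17.446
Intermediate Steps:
c = -289 (c = 9 - 1*298 = 9 - 298 = -289)
O(C, t) = -68 + C
(4880 + O(22, 29))/(c + √(1303 - 1161)) = (4880 + (-68 + 22))/(-289 + √(1303 - 1161)) = (4880 - 46)/(-289 + √142) = 4834/(-289 + √142)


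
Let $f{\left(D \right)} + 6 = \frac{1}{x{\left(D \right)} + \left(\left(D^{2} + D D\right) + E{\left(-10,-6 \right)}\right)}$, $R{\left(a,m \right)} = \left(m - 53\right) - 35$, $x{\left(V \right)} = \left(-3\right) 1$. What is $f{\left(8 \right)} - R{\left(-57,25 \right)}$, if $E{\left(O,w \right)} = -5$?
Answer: $\frac{6841}{120} \approx 57.008$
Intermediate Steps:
$x{\left(V \right)} = -3$
$R{\left(a,m \right)} = -88 + m$ ($R{\left(a,m \right)} = \left(-53 + m\right) - 35 = -88 + m$)
$f{\left(D \right)} = -6 + \frac{1}{-8 + 2 D^{2}}$ ($f{\left(D \right)} = -6 + \frac{1}{-3 - \left(5 - D^{2} - D D\right)} = -6 + \frac{1}{-3 + \left(\left(D^{2} + D^{2}\right) - 5\right)} = -6 + \frac{1}{-3 + \left(2 D^{2} - 5\right)} = -6 + \frac{1}{-3 + \left(-5 + 2 D^{2}\right)} = -6 + \frac{1}{-8 + 2 D^{2}}$)
$f{\left(8 \right)} - R{\left(-57,25 \right)} = \frac{49 - 12 \cdot 8^{2}}{2 \left(-4 + 8^{2}\right)} - \left(-88 + 25\right) = \frac{49 - 768}{2 \left(-4 + 64\right)} - -63 = \frac{49 - 768}{2 \cdot 60} + 63 = \frac{1}{2} \cdot \frac{1}{60} \left(-719\right) + 63 = - \frac{719}{120} + 63 = \frac{6841}{120}$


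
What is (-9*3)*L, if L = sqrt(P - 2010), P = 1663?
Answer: -27*I*sqrt(347) ≈ -502.95*I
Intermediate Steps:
L = I*sqrt(347) (L = sqrt(1663 - 2010) = sqrt(-347) = I*sqrt(347) ≈ 18.628*I)
(-9*3)*L = (-9*3)*(I*sqrt(347)) = -27*I*sqrt(347)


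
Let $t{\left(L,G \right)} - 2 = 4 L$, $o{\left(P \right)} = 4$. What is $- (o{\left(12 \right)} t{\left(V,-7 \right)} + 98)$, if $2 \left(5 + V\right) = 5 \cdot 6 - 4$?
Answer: $-234$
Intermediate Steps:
$V = 8$ ($V = -5 + \frac{5 \cdot 6 - 4}{2} = -5 + \frac{30 - 4}{2} = -5 + \frac{1}{2} \cdot 26 = -5 + 13 = 8$)
$t{\left(L,G \right)} = 2 + 4 L$
$- (o{\left(12 \right)} t{\left(V,-7 \right)} + 98) = - (4 \left(2 + 4 \cdot 8\right) + 98) = - (4 \left(2 + 32\right) + 98) = - (4 \cdot 34 + 98) = - (136 + 98) = \left(-1\right) 234 = -234$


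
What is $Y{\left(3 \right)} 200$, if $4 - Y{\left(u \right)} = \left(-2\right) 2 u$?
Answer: $3200$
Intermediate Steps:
$Y{\left(u \right)} = 4 + 4 u$ ($Y{\left(u \right)} = 4 - \left(-2\right) 2 u = 4 - - 4 u = 4 + 4 u$)
$Y{\left(3 \right)} 200 = \left(4 + 4 \cdot 3\right) 200 = \left(4 + 12\right) 200 = 16 \cdot 200 = 3200$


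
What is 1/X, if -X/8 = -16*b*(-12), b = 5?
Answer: -1/7680 ≈ -0.00013021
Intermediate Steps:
X = -7680 (X = -8*(-16*5)*(-12) = -(-640)*(-12) = -8*960 = -7680)
1/X = 1/(-7680) = -1/7680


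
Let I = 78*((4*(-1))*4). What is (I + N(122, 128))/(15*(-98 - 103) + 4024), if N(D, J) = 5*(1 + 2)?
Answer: -1233/1009 ≈ -1.2220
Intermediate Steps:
I = -1248 (I = 78*(-4*4) = 78*(-16) = -1248)
N(D, J) = 15 (N(D, J) = 5*3 = 15)
(I + N(122, 128))/(15*(-98 - 103) + 4024) = (-1248 + 15)/(15*(-98 - 103) + 4024) = -1233/(15*(-201) + 4024) = -1233/(-3015 + 4024) = -1233/1009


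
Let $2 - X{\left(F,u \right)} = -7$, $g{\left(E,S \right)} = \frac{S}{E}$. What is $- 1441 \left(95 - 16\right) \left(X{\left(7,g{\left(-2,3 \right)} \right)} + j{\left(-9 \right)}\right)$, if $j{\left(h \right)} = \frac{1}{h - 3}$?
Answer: $- \frac{12180773}{12} \approx -1.0151 \cdot 10^{6}$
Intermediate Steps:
$X{\left(F,u \right)} = 9$ ($X{\left(F,u \right)} = 2 - -7 = 2 + 7 = 9$)
$j{\left(h \right)} = \frac{1}{-3 + h}$
$- 1441 \left(95 - 16\right) \left(X{\left(7,g{\left(-2,3 \right)} \right)} + j{\left(-9 \right)}\right) = - 1441 \left(95 - 16\right) \left(9 + \frac{1}{-3 - 9}\right) = - 1441 \cdot 79 \left(9 + \frac{1}{-12}\right) = - 1441 \cdot 79 \left(9 - \frac{1}{12}\right) = - 1441 \cdot 79 \cdot \frac{107}{12} = \left(-1441\right) \frac{8453}{12} = - \frac{12180773}{12}$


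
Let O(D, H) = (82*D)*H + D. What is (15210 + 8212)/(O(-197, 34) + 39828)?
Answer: -23422/509605 ≈ -0.045961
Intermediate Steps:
O(D, H) = D + 82*D*H (O(D, H) = 82*D*H + D = D + 82*D*H)
(15210 + 8212)/(O(-197, 34) + 39828) = (15210 + 8212)/(-197*(1 + 82*34) + 39828) = 23422/(-197*(1 + 2788) + 39828) = 23422/(-197*2789 + 39828) = 23422/(-549433 + 39828) = 23422/(-509605) = 23422*(-1/509605) = -23422/509605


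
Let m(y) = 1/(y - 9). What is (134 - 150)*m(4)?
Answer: 16/5 ≈ 3.2000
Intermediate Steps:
m(y) = 1/(-9 + y)
(134 - 150)*m(4) = (134 - 150)/(-9 + 4) = -16/(-5) = -16*(-⅕) = 16/5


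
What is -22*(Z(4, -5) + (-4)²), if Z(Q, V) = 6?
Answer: -484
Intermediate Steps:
-22*(Z(4, -5) + (-4)²) = -22*(6 + (-4)²) = -22*(6 + 16) = -22*22 = -484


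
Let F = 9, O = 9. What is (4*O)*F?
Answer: 324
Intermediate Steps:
(4*O)*F = (4*9)*9 = 36*9 = 324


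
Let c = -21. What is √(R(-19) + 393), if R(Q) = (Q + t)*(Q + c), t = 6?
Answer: √913 ≈ 30.216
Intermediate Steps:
R(Q) = (-21 + Q)*(6 + Q) (R(Q) = (Q + 6)*(Q - 21) = (6 + Q)*(-21 + Q) = (-21 + Q)*(6 + Q))
√(R(-19) + 393) = √((-126 + (-19)² - 15*(-19)) + 393) = √((-126 + 361 + 285) + 393) = √(520 + 393) = √913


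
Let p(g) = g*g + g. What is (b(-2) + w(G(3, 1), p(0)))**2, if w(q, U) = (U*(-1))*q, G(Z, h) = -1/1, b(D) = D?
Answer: 4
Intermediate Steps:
p(g) = g + g**2 (p(g) = g**2 + g = g + g**2)
G(Z, h) = -1 (G(Z, h) = -1*1 = -1)
w(q, U) = -U*q (w(q, U) = (-U)*q = -U*q)
(b(-2) + w(G(3, 1), p(0)))**2 = (-2 - 1*0*(1 + 0)*(-1))**2 = (-2 - 1*0*1*(-1))**2 = (-2 - 1*0*(-1))**2 = (-2 + 0)**2 = (-2)**2 = 4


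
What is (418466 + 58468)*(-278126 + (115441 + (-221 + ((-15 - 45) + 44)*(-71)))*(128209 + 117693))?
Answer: 13645985523252924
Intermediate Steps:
(418466 + 58468)*(-278126 + (115441 + (-221 + ((-15 - 45) + 44)*(-71)))*(128209 + 117693)) = 476934*(-278126 + (115441 + (-221 + (-60 + 44)*(-71)))*245902) = 476934*(-278126 + (115441 + (-221 - 16*(-71)))*245902) = 476934*(-278126 + (115441 + (-221 + 1136))*245902) = 476934*(-278126 + (115441 + 915)*245902) = 476934*(-278126 + 116356*245902) = 476934*(-278126 + 28612173112) = 476934*28611894986 = 13645985523252924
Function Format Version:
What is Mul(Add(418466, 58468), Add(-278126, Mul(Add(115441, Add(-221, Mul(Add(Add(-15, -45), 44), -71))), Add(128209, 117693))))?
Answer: 13645985523252924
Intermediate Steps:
Mul(Add(418466, 58468), Add(-278126, Mul(Add(115441, Add(-221, Mul(Add(Add(-15, -45), 44), -71))), Add(128209, 117693)))) = Mul(476934, Add(-278126, Mul(Add(115441, Add(-221, Mul(Add(-60, 44), -71))), 245902))) = Mul(476934, Add(-278126, Mul(Add(115441, Add(-221, Mul(-16, -71))), 245902))) = Mul(476934, Add(-278126, Mul(Add(115441, Add(-221, 1136)), 245902))) = Mul(476934, Add(-278126, Mul(Add(115441, 915), 245902))) = Mul(476934, Add(-278126, Mul(116356, 245902))) = Mul(476934, Add(-278126, 28612173112)) = Mul(476934, 28611894986) = 13645985523252924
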